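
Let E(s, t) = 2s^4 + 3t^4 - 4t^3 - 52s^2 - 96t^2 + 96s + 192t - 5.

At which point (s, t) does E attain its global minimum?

(-4, -4)

E(s,t) separates as P(s) + Q(t) − 5, so its minimum is min P + min Q − 5.
P'(s) = 8(s - 3)(s - 1)(s + 4) vanishes at s ∈ {-4, 1, 3}; Q'(t) = 12(t - 4)(t - 1)(t + 4) vanishes at t ∈ {-4, 1, 4}.
Local minima of P (where P''>0): P(-4)=-704, P(3)=-18. Local minima of Q: Q(-4)=-1280, Q(4)=-256.
So the global minimum of E is P(-4) + Q(-4) − 5 = -704 − 1280 − 5 = -1989, attained at (-4, -4).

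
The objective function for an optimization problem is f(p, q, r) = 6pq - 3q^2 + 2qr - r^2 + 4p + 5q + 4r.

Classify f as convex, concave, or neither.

neither

f is quadratic, so its Hessian is the constant matrix H = [[0, 6, 0], [6, -6, 2], [0, 2, -2]].
Leading principal minors: 0, -36, 72.
Neither pattern holds ⇒ H is indefinite ⇒ neither convex nor concave.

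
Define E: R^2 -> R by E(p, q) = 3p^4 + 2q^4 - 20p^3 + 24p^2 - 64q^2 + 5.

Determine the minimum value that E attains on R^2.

-635

E(p,q) separates as A(p) + B(q) + 5, so its minimum is min A + min B + 5.
A'(p) = 12p(p - 4)(p - 1) vanishes at p ∈ {0, 1, 4}; B'(q) = 8q(q - 4)(q + 4) vanishes at q ∈ {-4, 0, 4}.
Local minima of A (where A''>0): A(0)=0, A(4)=-128. Local minima of B: B(-4)=-512, B(4)=-512.
So the global minimum of E is A(4) + B(-4) + 5 = -128 − 512 + 5 = -635, attained at (4, -4).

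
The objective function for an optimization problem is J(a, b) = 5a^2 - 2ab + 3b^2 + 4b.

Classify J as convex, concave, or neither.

convex

J is quadratic, so its Hessian is the constant matrix H = [[10, -2], [-2, 6]].
det(H) = 56, tr(H) = 16.
det(H) > 0 and tr(H) > 0, so H is positive definite everywhere: convex.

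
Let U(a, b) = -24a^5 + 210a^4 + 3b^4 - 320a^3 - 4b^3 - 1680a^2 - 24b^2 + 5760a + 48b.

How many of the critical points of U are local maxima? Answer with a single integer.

2

U separates as a function of a plus a function of b, so ∇U=0 decouples.
∂U/∂a = -120(a - 4)(a - 3)(a - 2)(a + 2) = 0 at a ∈ {-2, 2, 3, 4}; ∂U/∂b = 12(b - 2)(b - 1)(b + 2) = 0 at b ∈ {-2, 1, 2}.
The Hessian is diagonal: diag(U_aa, U_bb). Second derivatives: U_aa(-2)=14400, U_aa(2)=-960, U_aa(3)=600, U_aa(4)=-1440; U_bb(-2)=144, U_bb(1)=-36, U_bb(2)=48.
Local maxima occur where both diagonal entries negative: (2, 1), (4, 1). Count: 2.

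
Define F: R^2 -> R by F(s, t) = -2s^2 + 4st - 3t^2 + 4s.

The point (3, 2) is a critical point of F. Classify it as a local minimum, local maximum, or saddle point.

The Hessian of F is constant: H = [[-4, 4], [4, -6]].
det(H) = (-4)·(-6) − 4² = 8.
det(H) > 0 and tr(H) = -10 < 0, so H is negative definite and the point is a local maximum.

local maximum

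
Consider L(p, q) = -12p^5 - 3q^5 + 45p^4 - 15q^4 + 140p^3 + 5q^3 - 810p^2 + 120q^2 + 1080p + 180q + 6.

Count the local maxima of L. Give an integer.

4

L separates as a function of p plus a function of q, so ∇L=0 decouples.
∂L/∂p = -60(p - 3)(p - 2)(p - 1)(p + 3) = 0 at p ∈ {-3, 1, 2, 3}; ∂L/∂q = -15(q - 2)(q + 1)(q + 2)(q + 3) = 0 at q ∈ {-3, -2, -1, 2}.
The Hessian is diagonal: diag(L_pp, L_qq). Second derivatives: L_pp(-3)=7200, L_pp(1)=-480, L_pp(2)=300, L_pp(3)=-720; L_qq(-3)=150, L_qq(-2)=-60, L_qq(-1)=90, L_qq(2)=-900.
Local maxima occur where both diagonal entries negative: (1, -2), (1, 2), (3, -2), (3, 2). Count: 4.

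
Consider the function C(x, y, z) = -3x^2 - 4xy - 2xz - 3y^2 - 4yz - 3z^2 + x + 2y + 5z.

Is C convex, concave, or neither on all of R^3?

C is quadratic, so its Hessian is the constant matrix H = [[-6, -4, -2], [-4, -6, -4], [-2, -4, -6]].
Leading principal minors: -6, 20, -64.
Signs alternate −, +, − ⇒ H ≺ 0 ⇒ concave.

concave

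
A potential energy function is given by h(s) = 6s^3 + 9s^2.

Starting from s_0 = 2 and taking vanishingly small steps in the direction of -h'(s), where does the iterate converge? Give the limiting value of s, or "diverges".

0

h'(s) = 18s(s + 1), so h'(2) = 108.
Gradient descent moves in the -h' direction, i.e. s is decreasing.
The nearest critical point in that direction is s = 0, where h'' = 18 > 0 (a local minimum). The iterate converges there.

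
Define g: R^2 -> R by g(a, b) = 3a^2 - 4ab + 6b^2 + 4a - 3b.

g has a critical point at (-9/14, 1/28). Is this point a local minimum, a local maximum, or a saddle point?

The Hessian of g is constant: H = [[6, -4], [-4, 12]].
det(H) = 6·12 − (-4)² = 56.
det(H) > 0 and tr(H) = 18 > 0, so H is positive definite and the point is a local minimum.

local minimum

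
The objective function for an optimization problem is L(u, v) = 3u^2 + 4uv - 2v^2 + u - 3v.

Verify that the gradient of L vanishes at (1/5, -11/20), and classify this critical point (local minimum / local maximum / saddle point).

∇L = (6u + 4v + 1, 4u - 4v - 3); substituting (1/5, -11/20) gives ∇L = (0, 0), so (1/5, -11/20) is indeed a critical point.
The Hessian of L is constant: H = [[6, 4], [4, -4]].
det(H) = 6·(-4) − 4² = -40.
Since det(H) < 0, H is indefinite and the critical point is a saddle point.

saddle point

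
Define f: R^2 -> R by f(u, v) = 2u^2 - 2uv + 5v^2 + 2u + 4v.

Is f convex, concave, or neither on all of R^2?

convex

f is quadratic, so its Hessian is the constant matrix H = [[4, -2], [-2, 10]].
det(H) = 36, tr(H) = 14.
det(H) > 0 and tr(H) > 0, so H is positive definite everywhere: convex.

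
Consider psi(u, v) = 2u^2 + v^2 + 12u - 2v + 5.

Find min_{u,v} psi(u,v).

psi(u,v) separates as P(u) + Q(v) + 5, so its minimum is min P + min Q + 5.
P'(u) = 4u + 12 vanishes at u ∈ {-3}; Q'(v) = 2v - 2 vanishes at v ∈ {1}.
Local minima of P (where P''>0): P(-3)=-18. Local minima of Q: Q(1)=-1.
So the global minimum of psi is P(-3) + Q(1) + 5 = -18 − 1 + 5 = -14, attained at (-3, 1).

-14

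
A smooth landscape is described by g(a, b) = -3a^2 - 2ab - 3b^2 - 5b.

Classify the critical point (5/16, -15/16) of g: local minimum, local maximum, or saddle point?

local maximum

The Hessian of g is constant: H = [[-6, -2], [-2, -6]].
det(H) = (-6)·(-6) − (-2)² = 32.
det(H) > 0 and tr(H) = -12 < 0, so H is negative definite and the point is a local maximum.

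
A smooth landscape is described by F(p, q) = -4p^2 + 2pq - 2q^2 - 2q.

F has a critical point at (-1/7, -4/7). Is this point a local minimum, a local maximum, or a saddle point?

The Hessian of F is constant: H = [[-8, 2], [2, -4]].
det(H) = (-8)·(-4) − 2² = 28.
det(H) > 0 and tr(H) = -12 < 0, so H is negative definite and the point is a local maximum.

local maximum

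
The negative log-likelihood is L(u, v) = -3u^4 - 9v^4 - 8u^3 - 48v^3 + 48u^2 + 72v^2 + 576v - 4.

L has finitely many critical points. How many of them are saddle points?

L separates as a function of u plus a function of v, so ∇L=0 decouples.
∂L/∂u = -12u(u - 2)(u + 4) = 0 at u ∈ {-4, 0, 2}; ∂L/∂v = -36(v - 2)(v + 2)(v + 4) = 0 at v ∈ {-4, -2, 2}.
The Hessian is diagonal: diag(L_uu, L_vv). Second derivatives: L_uu(-4)=-288, L_uu(0)=96, L_uu(2)=-144; L_vv(-4)=-432, L_vv(-2)=288, L_vv(2)=-864.
Saddle points occur where the two diagonal entries have opposite signs: (-4, -2), (0, -4), (0, 2), (2, -2). Count: 4.

4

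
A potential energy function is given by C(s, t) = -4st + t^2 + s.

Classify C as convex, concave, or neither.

C is quadratic, so its Hessian is the constant matrix H = [[0, -4], [-4, 2]].
det(H) = -16, tr(H) = 2.
det(H) < 0, so H is indefinite: neither convex nor concave.

neither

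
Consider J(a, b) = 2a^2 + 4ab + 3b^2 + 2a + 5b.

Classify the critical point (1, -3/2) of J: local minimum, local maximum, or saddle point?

The Hessian of J is constant: H = [[4, 4], [4, 6]].
det(H) = 4·6 − 4² = 8.
det(H) > 0 and tr(H) = 10 > 0, so H is positive definite and the point is a local minimum.

local minimum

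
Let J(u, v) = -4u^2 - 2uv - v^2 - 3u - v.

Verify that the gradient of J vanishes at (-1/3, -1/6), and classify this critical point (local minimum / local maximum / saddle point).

∇J = (-8u - 2v - 3, -2u - 2v - 1); substituting (-1/3, -1/6) gives ∇J = (0, 0), so (-1/3, -1/6) is indeed a critical point.
The Hessian of J is constant: H = [[-8, -2], [-2, -2]].
det(H) = (-8)·(-2) − (-2)² = 12.
det(H) > 0 and tr(H) = -10 < 0, so H is negative definite and the point is a local maximum.

local maximum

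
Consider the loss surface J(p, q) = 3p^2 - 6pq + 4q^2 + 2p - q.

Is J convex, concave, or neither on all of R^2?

J is quadratic, so its Hessian is the constant matrix H = [[6, -6], [-6, 8]].
det(H) = 12, tr(H) = 14.
det(H) > 0 and tr(H) > 0, so H is positive definite everywhere: convex.

convex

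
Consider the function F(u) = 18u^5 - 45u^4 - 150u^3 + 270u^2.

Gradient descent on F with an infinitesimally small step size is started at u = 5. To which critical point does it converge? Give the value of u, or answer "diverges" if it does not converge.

F'(u) = 90u(u - 3)(u - 1)(u + 2), so F'(5) = 25200.
Gradient descent moves in the -F' direction, i.e. u is decreasing.
The nearest critical point in that direction is u = 3, where F'' = 2700 > 0 (a local minimum). The iterate converges there.

3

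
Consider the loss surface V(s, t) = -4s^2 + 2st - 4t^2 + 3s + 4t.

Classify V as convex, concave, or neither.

V is quadratic, so its Hessian is the constant matrix H = [[-8, 2], [2, -8]].
det(H) = 60, tr(H) = -16.
det(H) > 0 and tr(H) < 0, so H is negative definite everywhere: concave.

concave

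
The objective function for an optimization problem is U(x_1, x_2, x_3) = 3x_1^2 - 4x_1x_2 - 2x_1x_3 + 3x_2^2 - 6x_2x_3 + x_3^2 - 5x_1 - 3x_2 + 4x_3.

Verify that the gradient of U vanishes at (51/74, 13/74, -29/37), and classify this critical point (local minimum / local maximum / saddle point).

∇U = (6x_1 - 4x_2 - 2x_3 - 5, -4x_1 + 6x_2 - 6x_3 - 3, -2x_1 - 6x_2 + 2x_3 + 4); substituting (51/74, 13/74, -29/37) gives ∇U = (0, 0, 0), so (51/74, 13/74, -29/37) is indeed a critical point.
The Hessian is constant: H = [[6, -4, -2], [-4, 6, -6], [-2, -6, 2]].
Leading principal minors: Δ₁ = 6, Δ₂ = 20, Δ₃ = -296.
The minors fit neither the all-positive nor the alternating-sign pattern, so H is indefinite: a saddle point.

saddle point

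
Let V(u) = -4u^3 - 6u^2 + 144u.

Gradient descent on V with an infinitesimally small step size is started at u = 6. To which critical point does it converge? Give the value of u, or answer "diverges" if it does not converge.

diverges

V'(u) = -12(u - 3)(u + 4), so V'(6) = -360.
Gradient descent moves in the -V' direction, i.e. u is increasing.
There is no critical point above u=6, and V' keeps the same sign, so the iterate runs off to +∞.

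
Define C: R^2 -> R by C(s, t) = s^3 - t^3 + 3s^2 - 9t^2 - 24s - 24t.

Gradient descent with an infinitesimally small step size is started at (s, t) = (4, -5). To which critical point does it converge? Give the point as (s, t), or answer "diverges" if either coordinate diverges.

C is separable, so gradient descent decouples: s follows -∂C/∂s, t follows -∂C/∂t.
∂C/∂s = 3(s - 2)(s + 4); at s=4 this is 48, so s decreases.
∂C/∂t = -3(t + 2)(t + 4); at t=-5 this is -9, so t increases.
s converges to its nearest critical value 2 (a local min of the s-part); t converges to -4. The iterate converges to (2, -4).

(2, -4)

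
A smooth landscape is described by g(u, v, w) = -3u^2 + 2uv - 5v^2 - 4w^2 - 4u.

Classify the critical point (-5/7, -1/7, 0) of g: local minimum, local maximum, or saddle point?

The Hessian is constant: H = [[-6, 2, 0], [2, -10, 0], [0, 0, -8]].
Leading principal minors: Δ₁ = -6, Δ₂ = 56, Δ₃ = -448.
The minors alternate sign starting negative (−, +, −), so H is negative definite: a local maximum.

local maximum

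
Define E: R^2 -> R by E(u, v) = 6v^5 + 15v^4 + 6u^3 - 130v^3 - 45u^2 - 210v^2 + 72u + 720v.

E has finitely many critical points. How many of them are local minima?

2

E separates as a function of u plus a function of v, so ∇E=0 decouples.
∂E/∂u = 18(u - 4)(u - 1) = 0 at u ∈ {1, 4}; ∂E/∂v = 30(v - 3)(v - 1)(v + 2)(v + 4) = 0 at v ∈ {-4, -2, 1, 3}.
The Hessian is diagonal: diag(E_uu, E_vv). Second derivatives: E_uu(1)=-54, E_uu(4)=54; E_vv(-4)=-2100, E_vv(-2)=900, E_vv(1)=-900, E_vv(3)=2100.
Local minima occur where both diagonal entries positive: (4, -2), (4, 3). Count: 2.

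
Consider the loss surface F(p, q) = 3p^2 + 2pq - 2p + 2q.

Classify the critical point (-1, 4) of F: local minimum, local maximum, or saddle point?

saddle point

The Hessian of F is constant: H = [[6, 2], [2, 0]].
det(H) = 6·0 − 2² = -4.
Since det(H) < 0, H is indefinite and the critical point is a saddle point.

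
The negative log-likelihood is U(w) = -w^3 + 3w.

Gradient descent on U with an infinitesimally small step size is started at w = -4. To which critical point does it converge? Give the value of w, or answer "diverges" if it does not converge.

-1

U'(w) = -3(w - 1)(w + 1), so U'(-4) = -45.
Gradient descent moves in the -U' direction, i.e. w is increasing.
The nearest critical point in that direction is w = -1, where U'' = 6 > 0 (a local minimum). The iterate converges there.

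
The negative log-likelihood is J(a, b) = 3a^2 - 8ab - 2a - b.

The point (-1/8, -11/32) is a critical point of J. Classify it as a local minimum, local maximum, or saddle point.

saddle point

The Hessian of J is constant: H = [[6, -8], [-8, 0]].
det(H) = 6·0 − (-8)² = -64.
Since det(H) < 0, H is indefinite and the critical point is a saddle point.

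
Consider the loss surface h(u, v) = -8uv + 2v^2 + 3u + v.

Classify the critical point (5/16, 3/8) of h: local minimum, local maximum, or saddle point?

saddle point

The Hessian of h is constant: H = [[0, -8], [-8, 4]].
det(H) = 0·4 − (-8)² = -64.
Since det(H) < 0, H is indefinite and the critical point is a saddle point.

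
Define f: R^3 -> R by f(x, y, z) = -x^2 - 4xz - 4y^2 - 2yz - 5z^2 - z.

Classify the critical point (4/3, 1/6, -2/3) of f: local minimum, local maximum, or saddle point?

local maximum

The Hessian is constant: H = [[-2, 0, -4], [0, -8, -2], [-4, -2, -10]].
Leading principal minors: Δ₁ = -2, Δ₂ = 16, Δ₃ = -24.
The minors alternate sign starting negative (−, +, −), so H is negative definite: a local maximum.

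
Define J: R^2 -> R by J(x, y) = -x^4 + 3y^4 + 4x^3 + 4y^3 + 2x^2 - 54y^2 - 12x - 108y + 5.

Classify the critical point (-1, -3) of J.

saddle point

The mixed partial ∂²J/∂x∂y is 0, so the Hessian at any point is diag(J_xx, J_yy) = diag(4(-3x^2 + 6x + 1), 12(3y^2 + 2y - 9)).
At (-1, -3): H = diag(-32, 144).
The eigenvalues have opposite signs, so H is indefinite: a saddle point.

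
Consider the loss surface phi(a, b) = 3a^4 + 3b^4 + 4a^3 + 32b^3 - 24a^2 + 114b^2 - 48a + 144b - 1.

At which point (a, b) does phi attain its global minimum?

phi(a,b) separates as P(a) + Q(b) − 1, so its minimum is min P + min Q − 1.
P'(a) = 12(a - 2)(a + 1)(a + 2) vanishes at a ∈ {-2, -1, 2}; Q'(b) = 12(b + 1)(b + 3)(b + 4) vanishes at b ∈ {-4, -3, -1}.
Local minima of P (where P''>0): P(-2)=16, P(2)=-112. Local minima of Q: Q(-4)=-32, Q(-1)=-59.
So the global minimum of phi is P(2) + Q(-1) − 1 = -112 − 59 − 1 = -172, attained at (2, -1).

(2, -1)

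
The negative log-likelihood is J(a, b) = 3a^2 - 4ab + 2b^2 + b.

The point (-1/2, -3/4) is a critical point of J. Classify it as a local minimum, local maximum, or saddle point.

local minimum

The Hessian of J is constant: H = [[6, -4], [-4, 4]].
det(H) = 6·4 − (-4)² = 8.
det(H) > 0 and tr(H) = 10 > 0, so H is positive definite and the point is a local minimum.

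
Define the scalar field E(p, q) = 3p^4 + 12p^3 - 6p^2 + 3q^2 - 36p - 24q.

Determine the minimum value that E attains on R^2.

-75

E(p,q) separates as A(p) + B(q), so its minimum is min A + min B.
A'(p) = 12(p - 1)(p + 1)(p + 3) vanishes at p ∈ {-3, -1, 1}; B'(q) = 6q - 24 vanishes at q ∈ {4}.
Local minima of A (where A''>0): A(-3)=-27, A(1)=-27. Local minima of B: B(4)=-48.
So the global minimum of E is A(-3) + B(4) = -27 − 48 = -75, attained at (-3, 4).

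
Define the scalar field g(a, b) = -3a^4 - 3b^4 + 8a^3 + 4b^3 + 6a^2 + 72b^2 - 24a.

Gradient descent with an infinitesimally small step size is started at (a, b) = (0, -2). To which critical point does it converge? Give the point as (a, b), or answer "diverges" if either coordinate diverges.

g is separable, so gradient descent decouples: a follows -∂g/∂a, b follows -∂g/∂b.
∂g/∂a = -12(a - 2)(a - 1)(a + 1); at a=0 this is -24, so a increases.
∂g/∂b = -12b(b - 4)(b + 3); at b=-2 this is -144, so b increases.
a converges to its nearest critical value 1 (a local min of the a-part); b converges to 0. The iterate converges to (1, 0).

(1, 0)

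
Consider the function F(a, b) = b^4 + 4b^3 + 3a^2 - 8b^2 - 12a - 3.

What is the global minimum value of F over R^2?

F(a,b) separates as P(a) + Q(b) − 3, so its minimum is min P + min Q − 3.
P'(a) = 6a - 12 vanishes at a ∈ {2}; Q'(b) = 4b(b - 1)(b + 4) vanishes at b ∈ {-4, 0, 1}.
Local minima of P (where P''>0): P(2)=-12. Local minima of Q: Q(-4)=-128, Q(1)=-3.
So the global minimum of F is P(2) + Q(-4) − 3 = -12 − 128 − 3 = -143, attained at (2, -4).

-143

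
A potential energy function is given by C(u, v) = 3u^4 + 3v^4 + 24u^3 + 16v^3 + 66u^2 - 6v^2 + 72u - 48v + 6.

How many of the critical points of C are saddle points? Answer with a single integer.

4

C separates as a function of u plus a function of v, so ∇C=0 decouples.
∂C/∂u = 12(u + 1)(u + 2)(u + 3) = 0 at u ∈ {-3, -2, -1}; ∂C/∂v = 12(v - 1)(v + 1)(v + 4) = 0 at v ∈ {-4, -1, 1}.
The Hessian is diagonal: diag(C_uu, C_vv). Second derivatives: C_uu(-3)=24, C_uu(-2)=-12, C_uu(-1)=24; C_vv(-4)=180, C_vv(-1)=-72, C_vv(1)=120.
Saddle points occur where the two diagonal entries have opposite signs: (-3, -1), (-2, -4), (-2, 1), (-1, -1). Count: 4.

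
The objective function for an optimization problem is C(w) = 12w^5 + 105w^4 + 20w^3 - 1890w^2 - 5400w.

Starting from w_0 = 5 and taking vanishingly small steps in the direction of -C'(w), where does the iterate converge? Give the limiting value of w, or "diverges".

C'(w) = 60(w - 3)(w + 2)(w + 3)(w + 5), so C'(5) = 67200.
Gradient descent moves in the -C' direction, i.e. w is decreasing.
The nearest critical point in that direction is w = 3, where C'' = 14400 > 0 (a local minimum). The iterate converges there.

3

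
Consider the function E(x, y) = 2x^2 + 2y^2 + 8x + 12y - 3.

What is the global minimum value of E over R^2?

E(x,y) separates as P(x) + Q(y) − 3, so its minimum is min P + min Q − 3.
P'(x) = 4x + 8 vanishes at x ∈ {-2}; Q'(y) = 4y + 12 vanishes at y ∈ {-3}.
Local minima of P (where P''>0): P(-2)=-8. Local minima of Q: Q(-3)=-18.
So the global minimum of E is P(-2) + Q(-3) − 3 = -8 − 18 − 3 = -29, attained at (-2, -3).

-29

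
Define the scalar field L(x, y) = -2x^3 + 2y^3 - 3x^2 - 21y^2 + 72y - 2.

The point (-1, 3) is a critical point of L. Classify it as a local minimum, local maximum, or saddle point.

The mixed partial ∂²L/∂x∂y is 0, so the Hessian at any point is diag(L_xx, L_yy) = diag(-6(2x + 1), 6(2y - 7)).
At (-1, 3): H = diag(6, -6).
The eigenvalues have opposite signs, so H is indefinite: a saddle point.

saddle point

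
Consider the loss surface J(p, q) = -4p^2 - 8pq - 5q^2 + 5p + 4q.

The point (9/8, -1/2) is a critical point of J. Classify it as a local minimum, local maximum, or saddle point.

The Hessian of J is constant: H = [[-8, -8], [-8, -10]].
det(H) = (-8)·(-10) − (-8)² = 16.
det(H) > 0 and tr(H) = -18 < 0, so H is negative definite and the point is a local maximum.

local maximum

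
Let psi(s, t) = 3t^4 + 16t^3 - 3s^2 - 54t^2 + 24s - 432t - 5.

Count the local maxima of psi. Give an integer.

psi separates as a function of s plus a function of t, so ∇psi=0 decouples.
∂psi/∂s = -6(s - 4) = 0 at s ∈ {4}; ∂psi/∂t = 12(t - 3)(t + 3)(t + 4) = 0 at t ∈ {-4, -3, 3}.
The Hessian is diagonal: diag(psi_ss, psi_tt). Second derivatives: psi_ss(4)=-6; psi_tt(-4)=84, psi_tt(-3)=-72, psi_tt(3)=504.
Local maxima occur where both diagonal entries negative: (4, -3). Count: 1.

1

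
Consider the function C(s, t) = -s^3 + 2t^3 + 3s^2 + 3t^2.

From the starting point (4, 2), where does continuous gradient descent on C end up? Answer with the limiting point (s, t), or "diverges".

diverges

C is separable, so gradient descent decouples: s follows -∂C/∂s, t follows -∂C/∂t.
∂C/∂s = -3s(s - 2); at s=4 this is -24, so s increases.
∂C/∂t = 6t(t + 1); at t=2 this is 36, so t decreases.
The s-coordinate has no critical point in that direction and runs off to infinity.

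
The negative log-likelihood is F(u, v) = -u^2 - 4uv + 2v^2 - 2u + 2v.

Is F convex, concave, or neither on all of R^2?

neither

F is quadratic, so its Hessian is the constant matrix H = [[-2, -4], [-4, 4]].
det(H) = -24, tr(H) = 2.
det(H) < 0, so H is indefinite: neither convex nor concave.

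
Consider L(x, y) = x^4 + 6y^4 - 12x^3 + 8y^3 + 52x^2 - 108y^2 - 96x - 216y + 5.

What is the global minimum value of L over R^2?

L(x,y) separates as P(x) + Q(y) + 5, so its minimum is min P + min Q + 5.
P'(x) = 4(x - 4)(x - 3)(x - 2) vanishes at x ∈ {2, 3, 4}; Q'(y) = 24(y - 3)(y + 1)(y + 3) vanishes at y ∈ {-3, -1, 3}.
Local minima of P (where P''>0): P(2)=-64, P(4)=-64. Local minima of Q: Q(-3)=-54, Q(3)=-918.
So the global minimum of L is P(2) + Q(3) + 5 = -64 − 918 + 5 = -977, attained at (2, 3).

-977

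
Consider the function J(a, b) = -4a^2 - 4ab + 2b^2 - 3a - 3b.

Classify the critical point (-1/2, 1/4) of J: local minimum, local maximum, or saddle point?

The Hessian of J is constant: H = [[-8, -4], [-4, 4]].
det(H) = (-8)·4 − (-4)² = -48.
Since det(H) < 0, H is indefinite and the critical point is a saddle point.

saddle point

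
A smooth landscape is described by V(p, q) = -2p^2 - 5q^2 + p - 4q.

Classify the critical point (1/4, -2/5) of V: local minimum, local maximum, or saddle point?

The Hessian of V is constant: H = [[-4, 0], [0, -10]].
det(H) = (-4)·(-10) − 0² = 40.
det(H) > 0 and tr(H) = -14 < 0, so H is negative definite and the point is a local maximum.

local maximum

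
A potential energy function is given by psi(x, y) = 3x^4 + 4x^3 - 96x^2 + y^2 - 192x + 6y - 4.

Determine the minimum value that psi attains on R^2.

-1293

psi(x,y) separates as P(x) + Q(y) − 4, so its minimum is min P + min Q − 4.
P'(x) = 12(x - 4)(x + 1)(x + 4) vanishes at x ∈ {-4, -1, 4}; Q'(y) = 2y + 6 vanishes at y ∈ {-3}.
Local minima of P (where P''>0): P(-4)=-256, P(4)=-1280. Local minima of Q: Q(-3)=-9.
So the global minimum of psi is P(4) + Q(-3) − 4 = -1280 − 9 − 4 = -1293, attained at (4, -3).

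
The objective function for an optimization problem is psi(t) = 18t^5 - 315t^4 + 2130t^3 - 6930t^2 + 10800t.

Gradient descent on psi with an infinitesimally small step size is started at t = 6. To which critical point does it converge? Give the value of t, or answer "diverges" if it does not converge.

5

psi'(t) = 90(t - 5)(t - 4)(t - 3)(t - 2), so psi'(6) = 2160.
Gradient descent moves in the -psi' direction, i.e. t is decreasing.
The nearest critical point in that direction is t = 5, where psi'' = 540 > 0 (a local minimum). The iterate converges there.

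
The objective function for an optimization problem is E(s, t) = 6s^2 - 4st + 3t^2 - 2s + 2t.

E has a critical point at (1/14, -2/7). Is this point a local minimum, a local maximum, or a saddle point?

local minimum

The Hessian of E is constant: H = [[12, -4], [-4, 6]].
det(H) = 12·6 − (-4)² = 56.
det(H) > 0 and tr(H) = 18 > 0, so H is positive definite and the point is a local minimum.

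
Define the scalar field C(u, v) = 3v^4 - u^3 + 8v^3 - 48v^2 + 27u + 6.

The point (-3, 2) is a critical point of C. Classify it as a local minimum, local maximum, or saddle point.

The mixed partial ∂²C/∂u∂v is 0, so the Hessian at any point is diag(C_uu, C_vv) = diag(-6u, 12(3v^2 + 4v - 8)).
At (-3, 2): H = diag(18, 144).
Both eigenvalues are positive, so H is positive definite: a local minimum.

local minimum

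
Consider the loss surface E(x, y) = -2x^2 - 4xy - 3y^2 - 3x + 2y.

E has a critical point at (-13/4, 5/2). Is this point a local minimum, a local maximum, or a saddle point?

local maximum

The Hessian of E is constant: H = [[-4, -4], [-4, -6]].
det(H) = (-4)·(-6) − (-4)² = 8.
det(H) > 0 and tr(H) = -10 < 0, so H is negative definite and the point is a local maximum.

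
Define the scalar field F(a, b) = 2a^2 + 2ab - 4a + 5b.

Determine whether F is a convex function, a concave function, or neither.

F is quadratic, so its Hessian is the constant matrix H = [[4, 2], [2, 0]].
det(H) = -4, tr(H) = 4.
det(H) < 0, so H is indefinite: neither convex nor concave.

neither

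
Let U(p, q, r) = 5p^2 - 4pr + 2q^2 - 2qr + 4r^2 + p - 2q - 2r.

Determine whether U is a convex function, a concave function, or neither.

U is quadratic, so its Hessian is the constant matrix H = [[10, 0, -4], [0, 4, -2], [-4, -2, 8]].
Leading principal minors: 10, 40, 216.
All positive ⇒ H ≻ 0 ⇒ convex.

convex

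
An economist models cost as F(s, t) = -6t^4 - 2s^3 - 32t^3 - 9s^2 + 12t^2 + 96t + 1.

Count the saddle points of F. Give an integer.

F separates as a function of s plus a function of t, so ∇F=0 decouples.
∂F/∂s = -6s(s + 3) = 0 at s ∈ {-3, 0}; ∂F/∂t = -24(t - 1)(t + 1)(t + 4) = 0 at t ∈ {-4, -1, 1}.
The Hessian is diagonal: diag(F_ss, F_tt). Second derivatives: F_ss(-3)=18, F_ss(0)=-18; F_tt(-4)=-360, F_tt(-1)=144, F_tt(1)=-240.
Saddle points occur where the two diagonal entries have opposite signs: (-3, -4), (-3, 1), (0, -1). Count: 3.

3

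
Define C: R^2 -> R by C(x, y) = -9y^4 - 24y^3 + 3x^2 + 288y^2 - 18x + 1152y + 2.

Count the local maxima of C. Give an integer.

0

C separates as a function of x plus a function of y, so ∇C=0 decouples.
∂C/∂x = 6(x - 3) = 0 at x ∈ {3}; ∂C/∂y = -36(y - 4)(y + 2)(y + 4) = 0 at y ∈ {-4, -2, 4}.
The Hessian is diagonal: diag(C_xx, C_yy). Second derivatives: C_xx(3)=6; C_yy(-4)=-576, C_yy(-2)=432, C_yy(4)=-1728.
Local maxima occur where both diagonal entries negative: none. Count: 0.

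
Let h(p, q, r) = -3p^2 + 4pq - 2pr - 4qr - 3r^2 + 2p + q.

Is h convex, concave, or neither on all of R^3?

neither

h is quadratic, so its Hessian is the constant matrix H = [[-6, 4, -2], [4, 0, -4], [-2, -4, -6]].
Leading principal minors: -6, -16, 256.
Neither pattern holds ⇒ H is indefinite ⇒ neither convex nor concave.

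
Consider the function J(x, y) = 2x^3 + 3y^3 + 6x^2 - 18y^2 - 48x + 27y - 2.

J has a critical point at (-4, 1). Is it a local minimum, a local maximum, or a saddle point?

The mixed partial ∂²J/∂x∂y is 0, so the Hessian at any point is diag(J_xx, J_yy) = diag(12(x + 1), 18(y - 2)).
At (-4, 1): H = diag(-36, -18).
Both eigenvalues are negative, so H is negative definite: a local maximum.

local maximum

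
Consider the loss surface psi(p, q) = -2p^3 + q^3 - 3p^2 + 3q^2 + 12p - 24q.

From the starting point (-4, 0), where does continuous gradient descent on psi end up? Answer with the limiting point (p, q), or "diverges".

psi is separable, so gradient descent decouples: p follows -∂psi/∂p, q follows -∂psi/∂q.
∂psi/∂p = -6(p - 1)(p + 2); at p=-4 this is -60, so p increases.
∂psi/∂q = 3(q - 2)(q + 4); at q=0 this is -24, so q increases.
p converges to its nearest critical value -2 (a local min of the p-part); q converges to 2. The iterate converges to (-2, 2).

(-2, 2)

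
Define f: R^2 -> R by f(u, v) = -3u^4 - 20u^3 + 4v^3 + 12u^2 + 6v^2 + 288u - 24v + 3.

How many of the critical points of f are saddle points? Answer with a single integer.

3

f separates as a function of u plus a function of v, so ∇f=0 decouples.
∂f/∂u = -12(u - 2)(u + 3)(u + 4) = 0 at u ∈ {-4, -3, 2}; ∂f/∂v = 12(v - 1)(v + 2) = 0 at v ∈ {-2, 1}.
The Hessian is diagonal: diag(f_uu, f_vv). Second derivatives: f_uu(-4)=-72, f_uu(-3)=60, f_uu(2)=-360; f_vv(-2)=-36, f_vv(1)=36.
Saddle points occur where the two diagonal entries have opposite signs: (-4, 1), (-3, -2), (2, 1). Count: 3.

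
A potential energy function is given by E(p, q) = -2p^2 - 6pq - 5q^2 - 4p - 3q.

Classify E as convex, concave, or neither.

concave

E is quadratic, so its Hessian is the constant matrix H = [[-4, -6], [-6, -10]].
det(H) = 4, tr(H) = -14.
det(H) > 0 and tr(H) < 0, so H is negative definite everywhere: concave.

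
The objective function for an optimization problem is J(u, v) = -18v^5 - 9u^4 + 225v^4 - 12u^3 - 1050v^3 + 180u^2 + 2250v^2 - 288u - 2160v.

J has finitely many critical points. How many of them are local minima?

2

J separates as a function of u plus a function of v, so ∇J=0 decouples.
∂J/∂u = -36(u - 2)(u - 1)(u + 4) = 0 at u ∈ {-4, 1, 2}; ∂J/∂v = -90(v - 4)(v - 3)(v - 2)(v - 1) = 0 at v ∈ {1, 2, 3, 4}.
The Hessian is diagonal: diag(J_uu, J_vv). Second derivatives: J_uu(-4)=-1080, J_uu(1)=180, J_uu(2)=-216; J_vv(1)=540, J_vv(2)=-180, J_vv(3)=180, J_vv(4)=-540.
Local minima occur where both diagonal entries positive: (1, 1), (1, 3). Count: 2.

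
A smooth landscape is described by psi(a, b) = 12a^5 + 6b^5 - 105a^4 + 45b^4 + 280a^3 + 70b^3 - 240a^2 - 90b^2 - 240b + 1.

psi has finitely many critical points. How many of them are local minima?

psi separates as a function of a plus a function of b, so ∇psi=0 decouples.
∂psi/∂a = 60a(a - 4)(a - 2)(a - 1) = 0 at a ∈ {0, 1, 2, 4}; ∂psi/∂b = 30(b - 1)(b + 1)(b + 2)(b + 4) = 0 at b ∈ {-4, -2, -1, 1}.
The Hessian is diagonal: diag(psi_aa, psi_bb). Second derivatives: psi_aa(0)=-480, psi_aa(1)=180, psi_aa(2)=-240, psi_aa(4)=1440; psi_bb(-4)=-900, psi_bb(-2)=180, psi_bb(-1)=-180, psi_bb(1)=900.
Local minima occur where both diagonal entries positive: (1, -2), (1, 1), (4, -2), (4, 1). Count: 4.

4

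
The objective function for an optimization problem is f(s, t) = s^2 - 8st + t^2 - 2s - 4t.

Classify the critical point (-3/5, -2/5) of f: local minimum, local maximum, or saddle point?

The Hessian of f is constant: H = [[2, -8], [-8, 2]].
det(H) = 2·2 − (-8)² = -60.
Since det(H) < 0, H is indefinite and the critical point is a saddle point.

saddle point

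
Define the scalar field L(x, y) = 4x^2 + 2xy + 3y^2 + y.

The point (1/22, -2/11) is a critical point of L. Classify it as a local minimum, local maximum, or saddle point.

The Hessian of L is constant: H = [[8, 2], [2, 6]].
det(H) = 8·6 − 2² = 44.
det(H) > 0 and tr(H) = 14 > 0, so H is positive definite and the point is a local minimum.

local minimum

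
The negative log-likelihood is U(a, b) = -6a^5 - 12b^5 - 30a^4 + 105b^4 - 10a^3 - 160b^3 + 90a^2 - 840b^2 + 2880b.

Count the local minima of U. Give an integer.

4

U separates as a function of a plus a function of b, so ∇U=0 decouples.
∂U/∂a = -30a(a - 1)(a + 2)(a + 3) = 0 at a ∈ {-3, -2, 0, 1}; ∂U/∂b = -60(b - 4)(b - 3)(b - 2)(b + 2) = 0 at b ∈ {-2, 2, 3, 4}.
The Hessian is diagonal: diag(U_aa, U_bb). Second derivatives: U_aa(-3)=360, U_aa(-2)=-180, U_aa(0)=180, U_aa(1)=-360; U_bb(-2)=7200, U_bb(2)=-480, U_bb(3)=300, U_bb(4)=-720.
Local minima occur where both diagonal entries positive: (-3, -2), (-3, 3), (0, -2), (0, 3). Count: 4.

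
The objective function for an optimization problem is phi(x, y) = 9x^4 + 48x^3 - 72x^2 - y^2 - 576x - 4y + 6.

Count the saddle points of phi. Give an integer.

2

phi separates as a function of x plus a function of y, so ∇phi=0 decouples.
∂phi/∂x = 36(x - 2)(x + 2)(x + 4) = 0 at x ∈ {-4, -2, 2}; ∂phi/∂y = -2(y + 2) = 0 at y ∈ {-2}.
The Hessian is diagonal: diag(phi_xx, phi_yy). Second derivatives: phi_xx(-4)=432, phi_xx(-2)=-288, phi_xx(2)=864; phi_yy(-2)=-2.
Saddle points occur where the two diagonal entries have opposite signs: (-4, -2), (2, -2). Count: 2.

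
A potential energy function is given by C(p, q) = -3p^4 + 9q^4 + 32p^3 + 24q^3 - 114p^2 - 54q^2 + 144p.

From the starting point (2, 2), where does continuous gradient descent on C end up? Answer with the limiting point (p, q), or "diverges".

C is separable, so gradient descent decouples: p follows -∂C/∂p, q follows -∂C/∂q.
∂C/∂p = -12(p - 4)(p - 3)(p - 1); at p=2 this is -24, so p increases.
∂C/∂q = 36q(q - 1)(q + 3); at q=2 this is 360, so q decreases.
p converges to its nearest critical value 3 (a local min of the p-part); q converges to 1. The iterate converges to (3, 1).

(3, 1)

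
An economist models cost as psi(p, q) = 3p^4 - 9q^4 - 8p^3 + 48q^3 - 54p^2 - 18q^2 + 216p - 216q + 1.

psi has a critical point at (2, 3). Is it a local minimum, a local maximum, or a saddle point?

local maximum

The mixed partial ∂²psi/∂p∂q is 0, so the Hessian at any point is diag(psi_pp, psi_qq) = diag(12(3p^2 - 4p - 9), 36(-3q^2 + 8q - 1)).
At (2, 3): H = diag(-60, -144).
Both eigenvalues are negative, so H is negative definite: a local maximum.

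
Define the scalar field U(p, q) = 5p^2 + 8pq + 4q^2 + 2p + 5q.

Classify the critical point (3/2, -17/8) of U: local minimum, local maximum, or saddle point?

local minimum

The Hessian of U is constant: H = [[10, 8], [8, 8]].
det(H) = 10·8 − 8² = 16.
det(H) > 0 and tr(H) = 18 > 0, so H is positive definite and the point is a local minimum.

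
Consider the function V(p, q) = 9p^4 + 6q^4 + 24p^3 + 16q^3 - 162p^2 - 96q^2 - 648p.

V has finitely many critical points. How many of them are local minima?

4

V separates as a function of p plus a function of q, so ∇V=0 decouples.
∂V/∂p = 36(p - 3)(p + 2)(p + 3) = 0 at p ∈ {-3, -2, 3}; ∂V/∂q = 24q(q - 2)(q + 4) = 0 at q ∈ {-4, 0, 2}.
The Hessian is diagonal: diag(V_pp, V_qq). Second derivatives: V_pp(-3)=216, V_pp(-2)=-180, V_pp(3)=1080; V_qq(-4)=576, V_qq(0)=-192, V_qq(2)=288.
Local minima occur where both diagonal entries positive: (-3, -4), (-3, 2), (3, -4), (3, 2). Count: 4.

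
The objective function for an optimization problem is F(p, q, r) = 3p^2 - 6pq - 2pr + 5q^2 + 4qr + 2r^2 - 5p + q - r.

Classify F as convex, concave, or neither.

F is quadratic, so its Hessian is the constant matrix H = [[6, -6, -2], [-6, 10, 4], [-2, 4, 4]].
Leading principal minors: 6, 24, 56.
All positive ⇒ H ≻ 0 ⇒ convex.

convex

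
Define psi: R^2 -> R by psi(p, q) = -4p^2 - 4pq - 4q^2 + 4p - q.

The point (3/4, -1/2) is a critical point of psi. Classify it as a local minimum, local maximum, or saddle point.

local maximum

The Hessian of psi is constant: H = [[-8, -4], [-4, -8]].
det(H) = (-8)·(-8) − (-4)² = 48.
det(H) > 0 and tr(H) = -16 < 0, so H is negative definite and the point is a local maximum.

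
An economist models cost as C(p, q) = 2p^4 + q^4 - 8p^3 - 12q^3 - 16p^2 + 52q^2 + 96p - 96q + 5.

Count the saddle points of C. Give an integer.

4

C separates as a function of p plus a function of q, so ∇C=0 decouples.
∂C/∂p = 8(p - 3)(p - 2)(p + 2) = 0 at p ∈ {-2, 2, 3}; ∂C/∂q = 4(q - 4)(q - 3)(q - 2) = 0 at q ∈ {2, 3, 4}.
The Hessian is diagonal: diag(C_pp, C_qq). Second derivatives: C_pp(-2)=160, C_pp(2)=-32, C_pp(3)=40; C_qq(2)=8, C_qq(3)=-4, C_qq(4)=8.
Saddle points occur where the two diagonal entries have opposite signs: (-2, 3), (2, 2), (2, 4), (3, 3). Count: 4.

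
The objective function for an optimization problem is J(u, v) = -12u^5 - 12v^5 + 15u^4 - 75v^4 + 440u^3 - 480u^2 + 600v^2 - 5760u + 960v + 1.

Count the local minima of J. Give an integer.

4

J separates as a function of u plus a function of v, so ∇J=0 decouples.
∂J/∂u = -60(u - 4)(u - 3)(u + 2)(u + 4) = 0 at u ∈ {-4, -2, 3, 4}; ∂J/∂v = -60(v - 2)(v + 1)(v + 2)(v + 4) = 0 at v ∈ {-4, -2, -1, 2}.
The Hessian is diagonal: diag(J_uu, J_vv). Second derivatives: J_uu(-4)=6720, J_uu(-2)=-3600, J_uu(3)=2100, J_uu(4)=-2880; J_vv(-4)=2160, J_vv(-2)=-480, J_vv(-1)=540, J_vv(2)=-4320.
Local minima occur where both diagonal entries positive: (-4, -4), (-4, -1), (3, -4), (3, -1). Count: 4.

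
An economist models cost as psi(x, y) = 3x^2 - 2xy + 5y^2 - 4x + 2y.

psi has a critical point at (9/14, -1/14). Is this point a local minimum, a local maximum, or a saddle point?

local minimum

The Hessian of psi is constant: H = [[6, -2], [-2, 10]].
det(H) = 6·10 − (-2)² = 56.
det(H) > 0 and tr(H) = 16 > 0, so H is positive definite and the point is a local minimum.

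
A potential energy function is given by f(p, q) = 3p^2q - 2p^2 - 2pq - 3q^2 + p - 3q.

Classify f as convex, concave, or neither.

The term 3p^2q is cubic, so the Hessian is not constant.
∂²f/∂p² = 6q - 4, which takes both signs as q varies (negative for sufficiently negative q). A diagonal entry of the Hessian changing sign means the Hessian is neither positive- nor negative-semidefinite on all of R^2.

neither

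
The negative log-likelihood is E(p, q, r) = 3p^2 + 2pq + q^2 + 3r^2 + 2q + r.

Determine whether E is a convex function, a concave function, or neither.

E is quadratic, so its Hessian is the constant matrix H = [[6, 2, 0], [2, 2, 0], [0, 0, 6]].
Leading principal minors: 6, 8, 48.
All positive ⇒ H ≻ 0 ⇒ convex.

convex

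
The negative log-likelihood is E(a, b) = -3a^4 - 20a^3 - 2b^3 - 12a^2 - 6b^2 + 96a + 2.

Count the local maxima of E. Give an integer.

2

E separates as a function of a plus a function of b, so ∇E=0 decouples.
∂E/∂a = -12(a - 1)(a + 2)(a + 4) = 0 at a ∈ {-4, -2, 1}; ∂E/∂b = -6b(b + 2) = 0 at b ∈ {-2, 0}.
The Hessian is diagonal: diag(E_aa, E_bb). Second derivatives: E_aa(-4)=-120, E_aa(-2)=72, E_aa(1)=-180; E_bb(-2)=12, E_bb(0)=-12.
Local maxima occur where both diagonal entries negative: (-4, 0), (1, 0). Count: 2.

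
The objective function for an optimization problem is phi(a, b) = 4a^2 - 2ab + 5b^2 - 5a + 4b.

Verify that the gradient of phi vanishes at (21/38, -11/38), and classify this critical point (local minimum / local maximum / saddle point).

local minimum

∇phi = (8a - 2b - 5, -2a + 10b + 4); substituting (21/38, -11/38) gives ∇phi = (0, 0), so (21/38, -11/38) is indeed a critical point.
The Hessian of phi is constant: H = [[8, -2], [-2, 10]].
det(H) = 8·10 − (-2)² = 76.
det(H) > 0 and tr(H) = 18 > 0, so H is positive definite and the point is a local minimum.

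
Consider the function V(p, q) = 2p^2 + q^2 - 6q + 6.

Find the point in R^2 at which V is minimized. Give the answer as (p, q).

V(p,q) separates as A(p) + B(q) + 6, so its minimum is min A + min B + 6.
A'(p) = 4p vanishes at p ∈ {0}; B'(q) = 2q - 6 vanishes at q ∈ {3}.
Local minima of A (where A''>0): A(0)=0. Local minima of B: B(3)=-9.
So the global minimum of V is A(0) + B(3) + 6 = 0 − 9 + 6 = -3, attained at (0, 3).

(0, 3)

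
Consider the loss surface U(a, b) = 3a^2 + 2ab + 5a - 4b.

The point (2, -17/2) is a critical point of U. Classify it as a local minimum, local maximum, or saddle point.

The Hessian of U is constant: H = [[6, 2], [2, 0]].
det(H) = 6·0 − 2² = -4.
Since det(H) < 0, H is indefinite and the critical point is a saddle point.

saddle point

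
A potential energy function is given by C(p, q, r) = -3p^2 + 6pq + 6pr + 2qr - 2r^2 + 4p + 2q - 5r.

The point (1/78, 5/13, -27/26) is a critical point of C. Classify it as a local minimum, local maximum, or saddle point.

saddle point

The Hessian is constant: H = [[-6, 6, 6], [6, 0, 2], [6, 2, -4]].
Leading principal minors: Δ₁ = -6, Δ₂ = -36, Δ₃ = 312.
The minors fit neither the all-positive nor the alternating-sign pattern, so H is indefinite: a saddle point.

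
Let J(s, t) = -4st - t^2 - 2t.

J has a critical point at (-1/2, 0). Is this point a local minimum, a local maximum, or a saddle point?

saddle point

The Hessian of J is constant: H = [[0, -4], [-4, -2]].
det(H) = 0·(-2) − (-4)² = -16.
Since det(H) < 0, H is indefinite and the critical point is a saddle point.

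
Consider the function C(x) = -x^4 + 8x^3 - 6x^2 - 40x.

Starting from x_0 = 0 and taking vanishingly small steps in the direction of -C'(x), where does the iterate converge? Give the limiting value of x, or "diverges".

C'(x) = -4(x - 5)(x - 2)(x + 1), so C'(0) = -40.
Gradient descent moves in the -C' direction, i.e. x is increasing.
The nearest critical point in that direction is x = 2, where C'' = 36 > 0 (a local minimum). The iterate converges there.

2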